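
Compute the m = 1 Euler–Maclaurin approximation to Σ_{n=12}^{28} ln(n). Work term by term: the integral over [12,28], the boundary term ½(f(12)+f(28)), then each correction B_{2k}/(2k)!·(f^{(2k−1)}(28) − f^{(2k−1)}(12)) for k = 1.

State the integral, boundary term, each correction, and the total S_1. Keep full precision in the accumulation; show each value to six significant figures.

∫_12^28 ln(x) dx evaluates to 47.4828.
½[f(12) + f(28)] = ½[2.48491 + 3.33220] = 2.90856.
Integral + boundary = 50.3914.
Correction k=1: B_{2}/2! · (f^{(1)}(28) − f^{(1)}(12)) = 1/12 · (0.0357143 − 0.0833333) = -0.00396825.

S_1 ≈ 50.3874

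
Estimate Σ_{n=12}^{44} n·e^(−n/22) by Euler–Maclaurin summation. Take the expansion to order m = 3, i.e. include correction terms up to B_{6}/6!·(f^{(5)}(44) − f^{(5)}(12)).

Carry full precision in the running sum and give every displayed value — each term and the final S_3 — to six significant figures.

Integral: ∫_12^44 x·e^(−x/22) dx = 237.018.
Boundary: ½(f(12) + f(44)) = ½(6.95494 + 5.95475) = 6.45485.
So far: 243.473.
k=1: B_{2}/(2)! × [f^{(1)}(44) − f^{(1)}(12)] = 1/12 × (-0.135335 − 0.263445) = -0.0332317.
Partial sum through k=1: 243.439.
k=2: B_{4}/(4)! × [f^{(3)}(44) − f^{(3)}(12)] = −1/720 × (0.000279618 − 0.00293926) = 3.69394e-06.
Partial sum through k=2: 243.439.
k=3: B_{6}/(6)! × [f^{(5)}(44) − f^{(5)}(12)] = 1/30240 × (1.73317e-06 − 1.10211e-05) = -3.07140e-10.

S_3 ≈ 243.439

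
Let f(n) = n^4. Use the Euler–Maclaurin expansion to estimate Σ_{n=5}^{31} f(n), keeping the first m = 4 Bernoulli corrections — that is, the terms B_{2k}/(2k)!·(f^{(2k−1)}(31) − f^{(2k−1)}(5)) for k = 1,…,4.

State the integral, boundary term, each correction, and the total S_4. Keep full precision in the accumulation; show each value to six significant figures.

S_4 ≈ 6.19717e+06

∫_5^31 x^4 dx evaluates to 5.72521e+06.
½[f(5) + f(31)] = ½[625.000 + 923521] = 462073.
Integral + boundary = 6.18728e+06.
k=1: B_{2}/(2)! × [f^{(1)}(31) − f^{(1)}(5)] = 1/12 × (119164 − 500.000) = 9888.67.
Running total after k=1: 6.19717e+06.
k=2: B_{4}/(4)! × [f^{(3)}(31) − f^{(3)}(5)] = −1/720 × (744.000 − 120.000) = -0.866667.
Running total after k=2: 6.19717e+06.
k=3: B_{6}/(6)! × [f^{(5)}(31) − f^{(5)}(5)] = 1/30240 × (0.00000 − 0.00000) = 0.00000.
Running total after k=3: 6.19717e+06.
k=4: B_{8}/(8)! × [f^{(7)}(31) − f^{(7)}(5)] = −1/1209600 × (0.00000 − 0.00000) = 0.00000.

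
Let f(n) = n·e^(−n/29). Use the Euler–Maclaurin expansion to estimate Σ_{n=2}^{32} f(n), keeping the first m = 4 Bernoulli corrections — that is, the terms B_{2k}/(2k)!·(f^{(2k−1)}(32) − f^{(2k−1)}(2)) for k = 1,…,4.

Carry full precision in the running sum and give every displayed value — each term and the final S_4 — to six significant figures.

The integral term ∫_2^32 x·e^(−x/29) dx = 252.268.
Endpoint term: (f(2) + f(32))/2 = (1.86672 + 10.6152)/2 = 6.24096.
Running total after boundary: 258.509.
k=1: B_{2}/(2)! × [f^{(1)}(32) − f^{(1)}(2)] = 1/12 × (-0.0343164 − 0.868989) = -0.0752755.
After k=1: 258.433.
k=2: B_{4}/(4)! × [f^{(3)}(32) − f^{(3)}(2)] = −1/720 × (0.000748079 − 0.00325292) = 3.47895e-06.
After k=2: 258.433.
k=3: B_{6}/(6)! × [f^{(5)}(32) − f^{(5)}(2)] = 1/30240 × (1.82754e-06 − 6.50721e-06) = -1.54751e-10.
After k=3: 258.433.
k=4: B_{8}/(8)! × [f^{(7)}(32) − f^{(7)}(2)] = −1/1209600 × (3.28843e-09 − 1.08757e-08) = 6.27258e-15.

S_4 ≈ 258.433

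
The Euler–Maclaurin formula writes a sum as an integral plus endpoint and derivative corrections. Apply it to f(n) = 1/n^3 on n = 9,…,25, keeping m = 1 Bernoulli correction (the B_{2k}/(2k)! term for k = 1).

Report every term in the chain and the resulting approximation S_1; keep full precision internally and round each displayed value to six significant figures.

S_1 ≈ 0.00612817

Integral: ∫_9^25 1/x^3 dx = 0.00537284.
Endpoint term: (f(9) + f(25))/2 = (0.00137174 + 6.40000e-05)/2 = 0.000717871.
So far: 0.00609071.
Correction k=1: B_{2}/2! · (f^{(1)}(25) − f^{(1)}(9)) = 1/12 · (-7.68000e-06 − (-0.000457247)) = 3.74639e-05.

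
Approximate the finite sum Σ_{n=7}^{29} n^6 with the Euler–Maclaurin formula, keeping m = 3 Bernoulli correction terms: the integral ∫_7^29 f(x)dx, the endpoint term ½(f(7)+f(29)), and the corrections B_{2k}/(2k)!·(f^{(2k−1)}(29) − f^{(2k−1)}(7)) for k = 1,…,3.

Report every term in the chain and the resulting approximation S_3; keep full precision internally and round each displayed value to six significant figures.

S_3 ≈ 2.77186e+09

∫_7^29 x^6 dx evaluates to 2.46415e+09.
½[f(7) + f(29)] = ½[117649 + 5.94823e+08] = 2.97470e+08.
So far: 2.76162e+09.
Order-1 term: 1/12 · (1.23067e+08 − 100842) = 1.02472e+07.
Partial sum through k=1: 2.77187e+09.
Order-2 term: −1/720 · (2.92668e+06 − 41160.0) = -4007.67.
Partial sum through k=2: 2.77186e+09.
Order-3 term: 1/30240 · (20880.0 − 5040.00) = 0.523810.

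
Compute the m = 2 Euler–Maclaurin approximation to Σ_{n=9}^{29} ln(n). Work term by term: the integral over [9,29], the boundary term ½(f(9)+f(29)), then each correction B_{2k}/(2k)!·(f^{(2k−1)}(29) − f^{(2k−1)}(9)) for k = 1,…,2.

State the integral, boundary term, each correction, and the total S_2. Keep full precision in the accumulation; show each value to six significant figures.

Integral: ∫_9^29 ln(x) dx = 57.8766.
½[f(9) + f(29)] = ½[2.19722 + 3.36730] = 2.78226.
Running total after boundary: 60.6588.
Order-1 term: 1/12 · (0.0344828 − 0.111111) = -0.00638570.
Running total after k=1: 60.6524.
Order-2 term: −1/720 · (8.20042e-05 − 0.00274348) = 3.69650e-06.

S_2 ≈ 60.6524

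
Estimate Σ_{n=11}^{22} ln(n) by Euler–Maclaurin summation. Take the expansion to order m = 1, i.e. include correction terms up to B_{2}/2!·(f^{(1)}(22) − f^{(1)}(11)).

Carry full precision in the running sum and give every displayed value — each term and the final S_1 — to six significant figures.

∫_11^22 ln(x) dx evaluates to 30.6261.
½[f(11) + f(22)] = ½[2.39790 + 3.09104] = 2.74447.
So far: 33.3706.
k=1: B_{2}/(2)! × [f^{(1)}(22) − f^{(1)}(11)] = 1/12 × (0.0454545 − 0.0909091) = -0.00378788.

S_1 ≈ 33.3668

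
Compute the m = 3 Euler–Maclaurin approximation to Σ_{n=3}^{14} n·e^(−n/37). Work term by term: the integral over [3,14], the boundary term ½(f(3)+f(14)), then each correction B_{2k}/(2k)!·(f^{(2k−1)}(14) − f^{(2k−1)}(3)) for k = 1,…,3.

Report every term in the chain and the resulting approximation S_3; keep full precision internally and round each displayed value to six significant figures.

S_3 ≈ 78.3381

Integral: ∫_3^14 x·e^(−x/37) dx = 72.1952.
Boundary: ½(f(3) + f(14)) = ½(2.76636 + 9.58960) = 6.17798.
Integral + boundary = 78.3732.
Correction k=1: B_{2}/2! · (f^{(1)}(14) − f^{(1)}(3)) = 1/12 · (0.425793 − 0.847353) = -0.0351300.
Partial sum through k=1: 78.3381.
Correction k=2: B_{4}/4! · (f^{(3)}(14) − f^{(3)}(3)) = −1/720 · (0.00131171 − 0.00196610) = 9.08870e-07.
Partial sum through k=2: 78.3381.
Correction k=3: B_{6}/6! · (f^{(5)}(14) − f^{(5)}(3)) = 1/30240 · (1.68912e-06 − 2.42019e-06) = -2.41757e-11.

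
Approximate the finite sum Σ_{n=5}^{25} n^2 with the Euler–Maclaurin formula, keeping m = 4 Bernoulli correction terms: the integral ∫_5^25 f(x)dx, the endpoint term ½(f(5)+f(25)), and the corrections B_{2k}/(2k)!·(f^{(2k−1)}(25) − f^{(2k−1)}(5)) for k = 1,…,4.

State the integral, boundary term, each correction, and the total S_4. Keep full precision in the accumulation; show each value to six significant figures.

Integral: ∫_5^25 x^2 dx = 5166.67.
Endpoint term: (f(5) + f(25))/2 = (25.0000 + 625.000)/2 = 325.000.
Running total after boundary: 5491.67.
Order-1 term: 1/12 · (50.0000 − 10.0000) = 3.33333.
After k=1: 5495.00.
Order-2 term: −1/720 · (0.00000 − 0.00000) = 0.00000.
After k=2: 5495.00.
Order-3 term: 1/30240 · (0.00000 − 0.00000) = 0.00000.
After k=3: 5495.00.
Order-4 term: −1/1209600 · (0.00000 − 0.00000) = 0.00000.

S_4 ≈ 5495.00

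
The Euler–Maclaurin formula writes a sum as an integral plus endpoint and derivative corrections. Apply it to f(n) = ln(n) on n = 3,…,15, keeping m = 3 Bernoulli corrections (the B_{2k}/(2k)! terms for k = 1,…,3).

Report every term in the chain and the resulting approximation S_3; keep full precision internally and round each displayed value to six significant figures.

S_3 ≈ 27.2061

Integral: ∫_3^15 ln(x) dx = 25.3249.
½[f(3) + f(15)] = ½[1.09861 + 2.70805] = 1.90333.
Running total after boundary: 27.2282.
Order-1 term: 1/12 · (0.0666667 − 0.333333) = -0.0222222.
After k=1: 27.2060.
Order-2 term: −1/720 · (0.000592593 − 0.0740741) = 0.000102058.
After k=2: 27.2061.
Order-3 term: 1/30240 · (3.16049e-05 − 0.0987654) = -3.26501e-06.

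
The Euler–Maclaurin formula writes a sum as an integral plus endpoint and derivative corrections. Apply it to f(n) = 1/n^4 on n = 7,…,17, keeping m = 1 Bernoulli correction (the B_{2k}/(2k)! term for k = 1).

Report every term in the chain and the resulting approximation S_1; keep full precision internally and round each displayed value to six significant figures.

S_1 ≈ 0.00113780

∫_7^17 1/x^4 dx evaluates to 0.000903970.
½[f(7) + f(17)] = ½[0.000416493 + 1.19730e-05] = 0.000214233.
So far: 0.00111820.
k=1: B_{2}/(2)! × [f^{(1)}(17) − f^{(1)}(7)] = 1/12 × (-2.81719e-06 − (-0.000237996)) = 1.95982e-05.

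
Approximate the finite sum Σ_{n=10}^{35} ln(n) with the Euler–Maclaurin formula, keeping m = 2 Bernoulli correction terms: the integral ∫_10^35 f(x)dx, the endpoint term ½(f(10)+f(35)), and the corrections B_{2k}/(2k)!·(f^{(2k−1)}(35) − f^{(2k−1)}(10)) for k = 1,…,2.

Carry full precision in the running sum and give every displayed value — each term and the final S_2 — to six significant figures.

S_2 ≈ 79.3343

∫_10^35 ln(x) dx evaluates to 76.4113.
½[f(10) + f(35)] = ½[2.30259 + 3.55535] = 2.92897.
Running total after boundary: 79.3403.
Correction k=1: B_{2}/2! · (f^{(1)}(35) − f^{(1)}(10)) = 1/12 · (0.0285714 − 0.100000) = -0.00595238.
Partial sum through k=1: 79.3343.
Correction k=2: B_{4}/4! · (f^{(3)}(35) − f^{(3)}(10)) = −1/720 · (4.66472e-05 − 0.00200000) = 2.71299e-06.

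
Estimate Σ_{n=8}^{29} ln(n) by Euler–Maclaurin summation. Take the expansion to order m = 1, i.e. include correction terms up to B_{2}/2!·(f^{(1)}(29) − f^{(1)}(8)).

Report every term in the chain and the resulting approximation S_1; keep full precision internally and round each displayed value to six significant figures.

S_1 ≈ 62.7319

The integral term ∫_8^29 ln(x) dx = 60.0160.
Boundary: ½(f(8) + f(29)) = ½(2.07944 + 3.36730) = 2.72337.
Running total after boundary: 62.7394.
k=1: B_{2}/(2)! × [f^{(1)}(29) − f^{(1)}(8)] = 1/12 × (0.0344828 − 0.125000) = -0.00754310.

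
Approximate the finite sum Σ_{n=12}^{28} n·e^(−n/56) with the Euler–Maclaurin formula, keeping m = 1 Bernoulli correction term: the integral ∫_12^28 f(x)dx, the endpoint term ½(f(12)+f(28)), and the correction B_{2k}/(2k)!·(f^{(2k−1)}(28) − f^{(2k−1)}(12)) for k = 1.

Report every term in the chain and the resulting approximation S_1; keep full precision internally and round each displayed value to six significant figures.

S_1 ≈ 233.691

Integral: ∫_12^28 x·e^(−x/56) dx = 220.384.
Endpoint term: (f(12) + f(28))/2 = (9.68541 + 16.9829)/2 = 13.3341.
So far: 233.718.
k=1: B_{2}/(2)! × [f^{(1)}(28) − f^{(1)}(12)] = 1/12 × (0.303265 − 0.634164) = -0.0275749.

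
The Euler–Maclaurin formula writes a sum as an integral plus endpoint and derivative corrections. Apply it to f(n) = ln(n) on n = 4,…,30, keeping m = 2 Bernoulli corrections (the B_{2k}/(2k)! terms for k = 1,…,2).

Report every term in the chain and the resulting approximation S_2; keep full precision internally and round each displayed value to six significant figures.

∫_4^30 ln(x) dx evaluates to 70.4907.
Boundary: ½(f(4) + f(30)) = ½(1.38629 + 3.40120) = 2.39375.
Running total after boundary: 72.8845.
Order-1 term: 1/12 · (0.0333333 − 0.250000) = -0.0180556.
After k=1: 72.8664.
Order-2 term: −1/720 · (7.40741e-05 − 0.0312500) = 4.32999e-05.

S_2 ≈ 72.8665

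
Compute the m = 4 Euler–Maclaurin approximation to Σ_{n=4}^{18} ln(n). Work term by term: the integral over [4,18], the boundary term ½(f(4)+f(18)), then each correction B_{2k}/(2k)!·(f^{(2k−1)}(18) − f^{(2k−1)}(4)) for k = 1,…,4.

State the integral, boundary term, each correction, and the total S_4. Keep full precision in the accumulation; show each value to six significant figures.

S_4 ≈ 34.6037

Integral: ∫_4^18 ln(x) dx = 32.4815.
Boundary: ½(f(4) + f(18)) = ½(1.38629 + 2.89037) = 2.13833.
Running total after boundary: 34.6198.
Correction k=1: B_{2}/2! · (f^{(1)}(18) − f^{(1)}(4)) = 1/12 · (0.0555556 − 0.250000) = -0.0162037.
After k=1: 34.6036.
Correction k=2: B_{4}/4! · (f^{(3)}(18) − f^{(3)}(4)) = −1/720 · (0.000342936 − 0.0312500) = 4.29265e-05.
After k=2: 34.6037.
Correction k=3: B_{6}/6! · (f^{(5)}(18) − f^{(5)}(4)) = 1/30240 · (1.27013e-05 − 0.0234375) = -7.74630e-07.
After k=3: 34.6037.
Correction k=4: B_{8}/8! · (f^{(7)}(18) − f^{(7)}(4)) = −1/1209600 · (1.17605e-06 − 0.0439453) = 3.63295e-08.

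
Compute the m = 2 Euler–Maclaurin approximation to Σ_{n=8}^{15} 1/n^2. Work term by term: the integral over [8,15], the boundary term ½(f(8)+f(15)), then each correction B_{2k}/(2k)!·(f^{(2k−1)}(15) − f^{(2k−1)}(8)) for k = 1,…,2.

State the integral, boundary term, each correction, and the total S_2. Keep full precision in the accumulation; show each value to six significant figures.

∫_8^15 1/x^2 dx evaluates to 0.0583333.
Boundary: ½(f(8) + f(15)) = ½(0.0156250 + 0.00444444) = 0.0100347.
Running total after boundary: 0.0683681.
Order-1 term: 1/12 · (-0.000592593 − (-0.00390625)) = 0.000276138.
Partial sum through k=1: 0.0686442.
Order-2 term: −1/720 · (-3.16049e-05 − (-0.000732422)) = -9.73357e-07.

S_2 ≈ 0.0686432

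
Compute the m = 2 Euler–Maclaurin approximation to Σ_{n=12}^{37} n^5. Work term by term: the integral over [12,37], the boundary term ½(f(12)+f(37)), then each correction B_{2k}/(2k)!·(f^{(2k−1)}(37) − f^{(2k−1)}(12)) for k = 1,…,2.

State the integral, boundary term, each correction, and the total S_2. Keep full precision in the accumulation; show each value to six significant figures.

S_2 ≈ 4.62692e+08

The integral term ∫_12^37 x^5 dx = 4.27123e+08.
½[f(12) + f(37)] = ½[248832 + 6.93440e+07] = 3.47964e+07.
Running total after boundary: 4.61920e+08.
k=1: B_{2}/(2)! × [f^{(1)}(37) − f^{(1)}(12)] = 1/12 × (9.37080e+06 − 103680) = 772260.
Partial sum through k=1: 4.62692e+08.
k=2: B_{4}/(4)! × [f^{(3)}(37) − f^{(3)}(12)] = −1/720 × (82140.0 − 8640.00) = -102.083.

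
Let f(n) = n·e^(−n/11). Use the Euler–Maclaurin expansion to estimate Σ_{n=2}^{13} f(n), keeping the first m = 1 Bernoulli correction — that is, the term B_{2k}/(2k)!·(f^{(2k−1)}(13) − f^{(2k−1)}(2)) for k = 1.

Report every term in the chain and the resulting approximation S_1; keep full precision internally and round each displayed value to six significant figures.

The integral term ∫_2^13 x·e^(−x/11) dx = 38.2524.
Boundary: ½(f(2) + f(13)) = ½(1.66751 + 3.98737) = 2.82744.
Integral + boundary = 41.0799.
Order-1 term: 1/12 · (-0.0557674 − 0.682161) = -0.0614941.

S_1 ≈ 41.0184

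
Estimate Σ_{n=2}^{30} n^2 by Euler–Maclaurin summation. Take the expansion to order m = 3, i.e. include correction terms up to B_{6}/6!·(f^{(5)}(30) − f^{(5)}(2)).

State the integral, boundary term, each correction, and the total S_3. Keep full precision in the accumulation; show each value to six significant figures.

∫_2^30 x^2 dx evaluates to 8997.33.
½[f(2) + f(30)] = ½[4.00000 + 900.000] = 452.000.
Integral + boundary = 9449.33.
k=1: B_{2}/(2)! × [f^{(1)}(30) − f^{(1)}(2)] = 1/12 × (60.0000 − 4.00000) = 4.66667.
Partial sum through k=1: 9454.00.
k=2: B_{4}/(4)! × [f^{(3)}(30) − f^{(3)}(2)] = −1/720 × (0.00000 − 0.00000) = 0.00000.
Partial sum through k=2: 9454.00.
k=3: B_{6}/(6)! × [f^{(5)}(30) − f^{(5)}(2)] = 1/30240 × (0.00000 − 0.00000) = 0.00000.

S_3 ≈ 9454.00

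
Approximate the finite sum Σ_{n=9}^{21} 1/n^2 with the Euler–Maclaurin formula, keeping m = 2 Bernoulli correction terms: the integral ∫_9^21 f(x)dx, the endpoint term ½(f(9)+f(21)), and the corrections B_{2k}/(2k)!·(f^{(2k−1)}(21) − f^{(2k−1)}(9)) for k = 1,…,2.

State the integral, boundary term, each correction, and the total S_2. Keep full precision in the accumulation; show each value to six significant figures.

S_2 ≈ 0.0710088

The integral term ∫_9^21 1/x^2 dx = 0.0634921.
Boundary: ½(f(9) + f(21)) = ½(0.0123457 + 0.00226757) = 0.00730663.
Integral + boundary = 0.0707987.
Order-1 term: 1/12 · (-0.000215959 − (-0.00274348)) = 0.000210627.
After k=1: 0.0710093.
Order-2 term: −1/720 · (-5.87645e-06 − (-0.000406442)) = -5.56341e-07.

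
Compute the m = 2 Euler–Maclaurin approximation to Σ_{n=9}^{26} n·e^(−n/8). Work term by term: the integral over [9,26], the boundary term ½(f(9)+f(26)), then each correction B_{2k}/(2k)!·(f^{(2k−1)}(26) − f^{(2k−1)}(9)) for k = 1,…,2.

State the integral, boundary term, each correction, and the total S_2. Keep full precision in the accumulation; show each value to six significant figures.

S_2 ≈ 35.5673

The integral term ∫_9^26 x·e^(−x/8) dx = 33.6062.
Boundary: ½(f(9) + f(26)) = ½(2.92187 + 1.00813) = 1.96500.
So far: 35.5712.
Correction k=1: B_{2}/2! · (f^{(1)}(26) − f^{(1)}(9)) = 1/12 · (-0.0872420 − (-0.0405816)) = -0.00388837.
Partial sum through k=1: 35.5673.
Correction k=2: B_{4}/4! · (f^{(3)}(26) − f^{(3)}(9)) = −1/720 · (-0.000151462 − 0.00951130) = 1.34205e-05.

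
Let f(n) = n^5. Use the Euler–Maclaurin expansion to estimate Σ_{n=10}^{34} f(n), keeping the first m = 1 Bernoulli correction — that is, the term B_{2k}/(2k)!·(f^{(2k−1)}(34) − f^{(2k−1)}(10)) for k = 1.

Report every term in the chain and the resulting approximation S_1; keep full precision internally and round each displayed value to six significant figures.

S_1 ≈ 2.80621e+08

Integral: ∫_10^34 x^5 dx = 2.57301e+08.
Endpoint term: (f(10) + f(34))/2 = (100000 + 4.54354e+07)/2 = 2.27677e+07.
So far: 2.80068e+08.
Correction k=1: B_{2}/2! · (f^{(1)}(34) − f^{(1)}(10)) = 1/12 · (6.68168e+06 − 50000.0) = 552640.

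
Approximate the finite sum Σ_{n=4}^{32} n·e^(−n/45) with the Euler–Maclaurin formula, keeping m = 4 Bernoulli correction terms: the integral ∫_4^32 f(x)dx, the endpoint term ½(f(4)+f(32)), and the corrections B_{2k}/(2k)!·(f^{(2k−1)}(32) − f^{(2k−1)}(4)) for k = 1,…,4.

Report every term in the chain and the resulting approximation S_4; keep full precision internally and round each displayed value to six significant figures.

S_4 ≈ 325.433

The integral term ∫_4^32 x·e^(−x/45) dx = 315.803.
½[f(4) + f(32)] = ½[3.65979 + 15.7151] = 9.68747.
Running total after boundary: 325.491.
k=1: B_{2}/(2)! × [f^{(1)}(32) − f^{(1)}(4)] = 1/12 × (0.141873 − 0.833619) = -0.0576455.
Running total after k=1: 325.433.
k=2: B_{4}/(4)! × [f^{(3)}(32) − f^{(3)}(4)] = −1/720 × (0.000555096 − 0.00131532) = 1.05586e-06.
Running total after k=2: 325.433.
k=3: B_{6}/(6)! × [f^{(5)}(32) − f^{(5)}(4)] = 1/30240 × (5.13645e-07 − 1.09579e-06) = -1.92507e-11.
Running total after k=3: 325.433.
k=4: B_{8}/(8)! × [f^{(7)}(32) − f^{(7)}(4)] = −1/1209600 × (3.71935e-10 − 7.61498e-10) = 3.22059e-16.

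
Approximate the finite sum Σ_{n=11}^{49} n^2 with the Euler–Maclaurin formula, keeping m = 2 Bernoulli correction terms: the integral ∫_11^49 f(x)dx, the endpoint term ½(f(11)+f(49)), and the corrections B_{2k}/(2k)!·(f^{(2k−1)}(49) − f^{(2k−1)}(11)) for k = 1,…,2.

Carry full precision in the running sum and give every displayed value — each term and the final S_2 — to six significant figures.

S_2 ≈ 40040.0

The integral term ∫_11^49 x^2 dx = 38772.7.
Boundary: ½(f(11) + f(49)) = ½(121.000 + 2401.00) = 1261.00.
So far: 40033.7.
Order-1 term: 1/12 · (98.0000 − 22.0000) = 6.33333.
After k=1: 40040.0.
Order-2 term: −1/720 · (0.00000 − 0.00000) = 0.00000.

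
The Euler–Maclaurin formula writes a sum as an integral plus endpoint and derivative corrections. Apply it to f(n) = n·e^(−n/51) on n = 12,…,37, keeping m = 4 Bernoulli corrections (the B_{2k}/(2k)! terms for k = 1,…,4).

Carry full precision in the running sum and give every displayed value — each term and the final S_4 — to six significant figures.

S_4 ≈ 380.432

∫_12^37 x·e^(−x/51) dx evaluates to 366.774.
Boundary: ½(f(12) + f(37)) = ½(9.48406 + 17.9112) = 13.6976.
So far: 380.471.
Order-1 term: 1/12 · (0.132887 − 0.604376) = -0.0392908.
After k=1: 380.432.
Order-2 term: −1/720 · (0.000423322 − 0.000840082) = 5.78833e-07.
After k=2: 380.432.
Order-3 term: 1/30240 · (3.05865e-07 − 5.56632e-07) = -8.29258e-12.
After k=3: 380.432.
Order-4 term: −1/1209600 · (1.72617e-10 − 3.03837e-10) = 1.08483e-16.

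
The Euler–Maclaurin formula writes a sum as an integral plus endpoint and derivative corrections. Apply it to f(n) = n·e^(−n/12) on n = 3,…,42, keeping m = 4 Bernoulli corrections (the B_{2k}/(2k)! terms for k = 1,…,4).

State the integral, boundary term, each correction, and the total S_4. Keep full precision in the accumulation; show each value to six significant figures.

The integral term ∫_3^42 x·e^(−x/12) dx = 120.616.
Boundary: ½(f(3) + f(42)) = ½(2.33640 + 1.26829) = 1.80235.
So far: 122.419.
k=1: B_{2}/(2)! × [f^{(1)}(42) − f^{(1)}(3)] = 1/12 × (-0.0754935 − 0.584101) = -0.0549662.
Partial sum through k=1: 122.364.
k=2: B_{4}/(4)! × [f^{(3)}(42) − f^{(3)}(3)] = −1/720 × (-0.000104852 − 0.0148729) = 2.08025e-05.
Partial sum through k=2: 122.364.
k=3: B_{6}/(6)! × [f^{(5)}(42) − f^{(5)}(3)] = 1/30240 × (2.18442e-06 − 0.000178400) = -5.82724e-09.
Partial sum through k=3: 122.364.
k=4: B_{8}/(8)! × [f^{(7)}(42) − f^{(7)}(3)] = −1/1209600 × (3.53956e-08 − 1.76053e-06) = 1.42620e-12.

S_4 ≈ 122.364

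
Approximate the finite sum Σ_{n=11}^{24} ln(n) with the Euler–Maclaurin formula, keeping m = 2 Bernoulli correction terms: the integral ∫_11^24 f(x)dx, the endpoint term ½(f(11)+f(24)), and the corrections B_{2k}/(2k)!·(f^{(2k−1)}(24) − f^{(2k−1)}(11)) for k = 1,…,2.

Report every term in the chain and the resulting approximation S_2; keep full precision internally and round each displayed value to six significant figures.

S_2 ≈ 39.6803

Integral: ∫_11^24 ln(x) dx = 36.8964.
½[f(11) + f(24)] = ½[2.39790 + 3.17805] = 2.78797.
Running total after boundary: 39.6844.
k=1: B_{2}/(2)! × [f^{(1)}(24) − f^{(1)}(11)] = 1/12 × (0.0416667 − 0.0909091) = -0.00410354.
Partial sum through k=1: 39.6803.
k=2: B_{4}/(4)! × [f^{(3)}(24) − f^{(3)}(11)] = −1/720 × (0.000144676 − 0.00150263) = 1.88605e-06.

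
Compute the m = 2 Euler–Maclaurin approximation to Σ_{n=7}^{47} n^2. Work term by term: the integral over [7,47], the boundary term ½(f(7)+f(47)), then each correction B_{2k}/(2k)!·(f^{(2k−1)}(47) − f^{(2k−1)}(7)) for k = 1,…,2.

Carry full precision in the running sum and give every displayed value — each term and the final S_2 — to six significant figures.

∫_7^47 x^2 dx evaluates to 34493.3.
Boundary: ½(f(7) + f(47)) = ½(49.0000 + 2209.00) = 1129.00.
Running total after boundary: 35622.3.
k=1: B_{2}/(2)! × [f^{(1)}(47) − f^{(1)}(7)] = 1/12 × (94.0000 − 14.0000) = 6.66667.
After k=1: 35629.0.
k=2: B_{4}/(4)! × [f^{(3)}(47) − f^{(3)}(7)] = −1/720 × (0.00000 − 0.00000) = 0.00000.

S_2 ≈ 35629.0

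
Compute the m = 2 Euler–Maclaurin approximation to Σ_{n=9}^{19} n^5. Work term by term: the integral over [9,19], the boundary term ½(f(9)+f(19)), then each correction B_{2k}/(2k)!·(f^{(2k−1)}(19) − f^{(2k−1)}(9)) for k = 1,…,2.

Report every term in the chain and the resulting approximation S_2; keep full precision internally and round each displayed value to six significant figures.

Integral: ∫_9^19 x^5 dx = 7.75241e+06.
Endpoint term: (f(9) + f(19))/2 = (59049.0 + 2.47610e+06)/2 = 1.26757e+06.
Integral + boundary = 9.01998e+06.
k=1: B_{2}/(2)! × [f^{(1)}(19) − f^{(1)}(9)] = 1/12 × (651605 − 32805.0) = 51566.7.
Partial sum through k=1: 9.07155e+06.
k=2: B_{4}/(4)! × [f^{(3)}(19) − f^{(3)}(9)] = −1/720 × (21660.0 − 4860.00) = -23.3333.

S_2 ≈ 9.07152e+06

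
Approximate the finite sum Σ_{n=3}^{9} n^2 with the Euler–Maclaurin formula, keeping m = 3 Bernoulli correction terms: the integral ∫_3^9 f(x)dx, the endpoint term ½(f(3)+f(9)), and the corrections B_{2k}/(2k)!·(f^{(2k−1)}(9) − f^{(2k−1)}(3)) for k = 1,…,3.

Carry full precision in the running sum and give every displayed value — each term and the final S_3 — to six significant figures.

S_3 ≈ 280.000

∫_3^9 x^2 dx evaluates to 234.000.
½[f(3) + f(9)] = ½[9.00000 + 81.0000] = 45.0000.
Running total after boundary: 279.000.
Order-1 term: 1/12 · (18.0000 − 6.00000) = 1.00000.
Running total after k=1: 280.000.
Order-2 term: −1/720 · (0.00000 − 0.00000) = 0.00000.
Running total after k=2: 280.000.
Order-3 term: 1/30240 · (0.00000 − 0.00000) = 0.00000.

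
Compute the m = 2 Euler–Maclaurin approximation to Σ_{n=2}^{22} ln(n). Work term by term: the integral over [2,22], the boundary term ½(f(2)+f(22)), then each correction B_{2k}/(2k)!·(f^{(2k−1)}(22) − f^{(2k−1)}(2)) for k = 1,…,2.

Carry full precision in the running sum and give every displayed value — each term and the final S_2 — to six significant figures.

Integral: ∫_2^22 ln(x) dx = 46.6166.
Endpoint term: (f(2) + f(22))/2 = (0.693147 + 3.09104)/2 = 1.89209.
So far: 48.5087.
Correction k=1: B_{2}/2! · (f^{(1)}(22) − f^{(1)}(2)) = 1/12 · (0.0454545 − 0.500000) = -0.0378788.
After k=1: 48.4709.
Correction k=2: B_{4}/4! · (f^{(3)}(22) − f^{(3)}(2)) = −1/720 · (0.000187829 − 0.250000) = 0.000346961.

S_2 ≈ 48.4712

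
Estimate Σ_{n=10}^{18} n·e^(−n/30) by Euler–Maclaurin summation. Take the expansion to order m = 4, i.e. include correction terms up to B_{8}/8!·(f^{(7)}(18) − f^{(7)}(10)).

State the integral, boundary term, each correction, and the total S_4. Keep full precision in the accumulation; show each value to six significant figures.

S_4 ≈ 78.0493

The integral term ∫_10^18 x·e^(−x/30) dx = 69.5488.
Endpoint term: (f(10) + f(18))/2 = (7.16531 + 9.87861)/2 = 8.52196.
Integral + boundary = 78.0708.
k=1: B_{2}/(2)! × [f^{(1)}(18) − f^{(1)}(10)] = 1/12 × (0.219525 − 0.477688) = -0.0215136.
Partial sum through k=1: 78.0493.
k=2: B_{4}/(4)! × [f^{(3)}(18) − f^{(3)}(10)] = −1/720 × (0.00146350 − 0.00212306) = 9.16053e-07.
Partial sum through k=2: 78.0493.
k=3: B_{6}/(6)! × [f^{(5)}(18) − f^{(5)}(10)] = 1/30240 × (2.98120e-06 − 4.12816e-06) = -3.79287e-11.
Partial sum through k=3: 78.0493.
k=4: B_{8}/(8)! × [f^{(7)}(18) − f^{(7)}(10)] = −1/1209600 × (4.81810e-09 − 6.55264e-09) = 1.43398e-15.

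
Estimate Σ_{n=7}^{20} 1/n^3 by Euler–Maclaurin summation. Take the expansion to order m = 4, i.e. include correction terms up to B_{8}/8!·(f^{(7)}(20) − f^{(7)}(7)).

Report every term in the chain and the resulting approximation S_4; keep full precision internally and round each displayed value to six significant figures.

S_4 ≈ 0.0105762

Integral: ∫_7^20 1/x^3 dx = 0.00895408.
Endpoint term: (f(7) + f(20))/2 = (0.00291545 + 0.000125000)/2 = 0.00152023.
Integral + boundary = 0.0104743.
k=1: B_{2}/(2)! × [f^{(1)}(20) − f^{(1)}(7)] = 1/12 × (-1.87500e-05 − (-0.00124948)) = 0.000102561.
Partial sum through k=1: 0.0105769.
k=2: B_{4}/(4)! × [f^{(3)}(20) − f^{(3)}(7)] = −1/720 × (-9.37500e-07 − (-0.000509992)) = -7.07020e-07.
Partial sum through k=2: 0.0105762.
k=3: B_{6}/(6)! × [f^{(5)}(20) − f^{(5)}(7)] = 1/30240 × (-9.84375e-08 − (-0.000437136)) = 1.44523e-08.
Partial sum through k=3: 0.0105762.
k=4: B_{8}/(8)! × [f^{(7)}(20) − f^{(7)}(7)] = −1/1209600 × (-1.77188e-08 − (-0.000642322)) = -5.31005e-10.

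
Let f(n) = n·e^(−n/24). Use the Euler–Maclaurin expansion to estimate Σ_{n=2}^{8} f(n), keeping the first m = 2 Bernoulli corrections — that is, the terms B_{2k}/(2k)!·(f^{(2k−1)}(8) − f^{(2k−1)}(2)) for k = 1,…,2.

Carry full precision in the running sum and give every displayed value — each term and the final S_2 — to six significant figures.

∫_2^8 x·e^(−x/24) dx evaluates to 23.8117.
Boundary: ½(f(2) + f(8)) = ½(1.84009 + 5.73225) = 3.78617.
Running total after boundary: 27.5978.
Correction k=1: B_{2}/2! · (f^{(1)}(8) − f^{(1)}(2)) = 1/12 · (0.477688 − 0.843374) = -0.0304739.
After k=1: 27.5674.
Correction k=2: B_{4}/4! · (f^{(3)}(8) − f^{(3)}(2)) = −1/720 · (0.00331727 − 0.00465879) = 1.86322e-06.

S_2 ≈ 27.5674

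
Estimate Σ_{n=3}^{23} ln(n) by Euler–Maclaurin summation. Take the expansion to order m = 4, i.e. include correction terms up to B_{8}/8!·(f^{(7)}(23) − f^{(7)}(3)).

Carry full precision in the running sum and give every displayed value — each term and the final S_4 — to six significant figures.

The integral term ∫_3^23 ln(x) dx = 48.8205.
½[f(3) + f(23)] = ½[1.09861 + 3.13549] = 2.11705.
Integral + boundary = 50.9376.
k=1: B_{2}/(2)! × [f^{(1)}(23) − f^{(1)}(3)] = 1/12 × (0.0434783 − 0.333333) = -0.0241546.
Partial sum through k=1: 50.9134.
k=2: B_{4}/(4)! × [f^{(3)}(23) − f^{(3)}(3)] = −1/720 × (0.000164379 − 0.0740741) = 0.000102652.
Partial sum through k=2: 50.9135.
k=3: B_{6}/(6)! × [f^{(5)}(23) − f^{(5)}(3)] = 1/30240 × (3.72883e-06 − 0.0987654) = -3.26593e-06.
Partial sum through k=3: 50.9135.
k=4: B_{8}/(8)! × [f^{(7)}(23) − f^{(7)}(3)] = −1/1209600 × (2.11465e-07 − 0.329218) = 2.72171e-07.

S_4 ≈ 50.9135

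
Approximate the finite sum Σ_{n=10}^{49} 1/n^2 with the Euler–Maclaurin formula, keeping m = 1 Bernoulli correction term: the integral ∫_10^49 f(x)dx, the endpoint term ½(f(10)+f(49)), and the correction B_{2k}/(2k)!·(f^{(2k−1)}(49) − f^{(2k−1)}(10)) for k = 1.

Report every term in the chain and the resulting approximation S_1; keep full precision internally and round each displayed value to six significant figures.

∫_10^49 1/x^2 dx evaluates to 0.0795918.
Boundary: ½(f(10) + f(49)) = ½(0.0100000 + 0.000416493) = 0.00520825.
Running total after boundary: 0.0848001.
Order-1 term: 1/12 · (-1.69997e-05 − (-0.00200000)) = 0.000165250.

S_1 ≈ 0.0849653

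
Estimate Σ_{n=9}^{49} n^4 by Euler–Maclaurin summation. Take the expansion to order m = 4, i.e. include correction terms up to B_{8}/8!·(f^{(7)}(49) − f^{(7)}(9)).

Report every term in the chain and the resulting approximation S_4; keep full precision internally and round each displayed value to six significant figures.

S_4 ≈ 5.94079e+07

The integral term ∫_9^49 x^4 dx = 5.64832e+07.
Boundary: ½(f(9) + f(49)) = ½(6561.00 + 5.76480e+06) = 2.88568e+06.
Running total after boundary: 5.93689e+07.
Order-1 term: 1/12 · (470596 − 2916.00) = 38973.3.
After k=1: 5.94079e+07.
Order-2 term: −1/720 · (1176.00 − 216.000) = -1.33333.
After k=2: 5.94079e+07.
Order-3 term: 1/30240 · (0.00000 − 0.00000) = 0.00000.
After k=3: 5.94079e+07.
Order-4 term: −1/1209600 · (0.00000 − 0.00000) = 0.00000.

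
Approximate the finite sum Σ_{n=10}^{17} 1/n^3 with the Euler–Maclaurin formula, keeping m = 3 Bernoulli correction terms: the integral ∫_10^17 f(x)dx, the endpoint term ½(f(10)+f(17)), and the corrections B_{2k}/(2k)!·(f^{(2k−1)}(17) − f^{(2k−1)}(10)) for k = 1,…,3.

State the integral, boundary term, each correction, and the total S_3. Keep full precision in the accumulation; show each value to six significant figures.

Integral: ∫_10^17 1/x^3 dx = 0.00326990.
Endpoint term: (f(10) + f(17))/2 = (0.00100000 + 0.000203542)/2 = 0.000601771.
Integral + boundary = 0.00387167.
Order-1 term: 1/12 · (-3.59191e-05 − (-0.000300000)) = 2.20067e-05.
Running total after k=1: 0.00389367.
Order-2 term: −1/720 · (-2.48575e-06 − (-6.00000e-05)) = -7.98809e-08.
Running total after k=2: 0.00389359.
Order-3 term: 1/30240 · (-3.61251e-07 − (-2.52000e-05)) = 8.21387e-10.

S_3 ≈ 0.00389359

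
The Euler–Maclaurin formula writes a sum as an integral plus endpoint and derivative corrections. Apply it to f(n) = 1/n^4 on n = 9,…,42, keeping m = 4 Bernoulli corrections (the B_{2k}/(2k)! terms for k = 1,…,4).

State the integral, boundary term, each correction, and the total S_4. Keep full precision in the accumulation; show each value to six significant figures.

Integral: ∫_9^42 1/x^4 dx = 0.000452748.
½[f(9) + f(42)] = ½[0.000152416 + 3.21368e-07] = 7.63686e-05.
Integral + boundary = 0.000529117.
Correction k=1: B_{2}/2! · (f^{(1)}(42) − f^{(1)}(9)) = 1/12 · (-3.06065e-08 − (-6.77404e-05)) = 5.64248e-06.
After k=1: 0.000534759.
Correction k=2: B_{4}/4! · (f^{(3)}(42) − f^{(3)}(9)) = −1/720 · (-5.20519e-10 − (-2.50890e-05)) = -3.48451e-08.
After k=2: 0.000534724.
Correction k=3: B_{6}/6! · (f^{(5)}(42) − f^{(5)}(9)) = 1/30240 · (-1.65244e-11 − (-1.73455e-05)) = 5.73594e-10.
After k=3: 0.000534725.
Correction k=4: B_{8}/8! · (f^{(7)}(42) − f^{(7)}(9)) = −1/1209600 · (-8.43082e-13 − (-1.92728e-05)) = -1.59332e-11.

S_4 ≈ 0.000534725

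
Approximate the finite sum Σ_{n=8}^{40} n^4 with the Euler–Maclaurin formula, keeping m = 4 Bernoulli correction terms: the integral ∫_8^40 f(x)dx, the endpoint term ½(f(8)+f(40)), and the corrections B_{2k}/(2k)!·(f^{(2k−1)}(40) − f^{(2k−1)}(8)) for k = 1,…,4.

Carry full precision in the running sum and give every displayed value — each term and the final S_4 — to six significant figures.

S_4 ≈ 2.17767e+07

∫_8^40 x^4 dx evaluates to 2.04734e+07.
½[f(8) + f(40)] = ½[4096.00 + 2.56000e+06] = 1.28205e+06.
So far: 2.17555e+07.
Order-1 term: 1/12 · (256000 − 2048.00) = 21162.7.
After k=1: 2.17767e+07.
Order-2 term: −1/720 · (960.000 − 192.000) = -1.06667.
After k=2: 2.17767e+07.
Order-3 term: 1/30240 · (0.00000 − 0.00000) = 0.00000.
After k=3: 2.17767e+07.
Order-4 term: −1/1209600 · (0.00000 − 0.00000) = 0.00000.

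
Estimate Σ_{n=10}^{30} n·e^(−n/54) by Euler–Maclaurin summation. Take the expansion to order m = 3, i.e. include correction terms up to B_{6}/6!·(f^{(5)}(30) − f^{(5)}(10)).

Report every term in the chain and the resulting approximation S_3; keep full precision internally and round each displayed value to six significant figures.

S_3 ≈ 281.945

∫_10^30 x·e^(−x/54) dx evaluates to 269.219.
½[f(10) + f(30)] = ½[8.30950 + 17.2126] = 12.7611.
So far: 281.980.
k=1: B_{2}/(2)! × [f^{(1)}(30) − f^{(1)}(10)] = 1/12 × (0.255002 − 0.677071) = -0.0351724.
Running total after k=1: 281.945.
k=2: B_{4}/(4)! × [f^{(3)}(30) − f^{(3)}(10)] = −1/720 × (0.000480970 − 0.000802116) = 4.46037e-07.
Running total after k=2: 281.945.
k=3: B_{6}/(6)! × [f^{(5)}(30) − f^{(5)}(10)] = 1/30240 × (2.99894e-07 − 4.70522e-07) = -5.64245e-12.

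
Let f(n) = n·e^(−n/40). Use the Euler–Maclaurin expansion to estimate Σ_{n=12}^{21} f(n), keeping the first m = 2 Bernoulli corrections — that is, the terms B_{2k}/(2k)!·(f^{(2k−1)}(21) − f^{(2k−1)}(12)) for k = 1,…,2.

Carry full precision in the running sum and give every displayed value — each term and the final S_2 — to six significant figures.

∫_12^21 x·e^(−x/40) dx evaluates to 97.5068.
½[f(12) + f(21)] = ½[8.88982 + 12.4227] = 10.6562.
So far: 108.163.
Correction k=1: B_{2}/2! · (f^{(1)}(21) − f^{(1)}(12)) = 1/12 · (0.280989 − 0.518573) = -0.0197987.
After k=1: 108.143.
Correction k=2: B_{4}/4! · (f^{(3)}(21) − f^{(3)}(12)) = −1/720 · (0.000915062 − 0.00125013) = 4.65373e-07.

S_2 ≈ 108.143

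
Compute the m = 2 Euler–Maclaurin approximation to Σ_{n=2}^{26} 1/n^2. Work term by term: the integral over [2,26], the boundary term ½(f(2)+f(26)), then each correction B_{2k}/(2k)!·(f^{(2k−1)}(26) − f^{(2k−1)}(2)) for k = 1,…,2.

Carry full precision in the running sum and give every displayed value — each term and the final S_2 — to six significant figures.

The integral term ∫_2^26 1/x^2 dx = 0.461538.
Endpoint term: (f(2) + f(26))/2 = (0.250000 + 0.00147929)/2 = 0.125740.
Running total after boundary: 0.587278.
Correction k=1: B_{2}/2! · (f^{(1)}(26) − f^{(1)}(2)) = 1/12 · (-0.000113792 − (-0.250000)) = 0.0208239.
After k=1: 0.608102.
Correction k=2: B_{4}/4! · (f^{(3)}(26) − f^{(3)}(2)) = −1/720 · (-2.01997e-06 − (-0.750000)) = -0.00104166.

S_2 ≈ 0.607060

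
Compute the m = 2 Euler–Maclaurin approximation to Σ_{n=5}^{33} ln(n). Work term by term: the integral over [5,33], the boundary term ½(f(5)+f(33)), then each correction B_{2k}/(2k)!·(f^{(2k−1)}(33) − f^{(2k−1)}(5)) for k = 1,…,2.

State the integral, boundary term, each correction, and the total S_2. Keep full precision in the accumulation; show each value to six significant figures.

∫_5^33 ln(x) dx evaluates to 79.3376.
½[f(5) + f(33)] = ½[1.60944 + 3.49651] = 2.55297.
So far: 81.8905.
k=1: B_{2}/(2)! × [f^{(1)}(33) − f^{(1)}(5)] = 1/12 × (0.0303030 − 0.200000) = -0.0141414.
Running total after k=1: 81.8764.
k=2: B_{4}/(4)! × [f^{(3)}(33) − f^{(3)}(5)] = −1/720 × (5.56529e-05 − 0.0160000) = 2.21449e-05.

S_2 ≈ 81.8764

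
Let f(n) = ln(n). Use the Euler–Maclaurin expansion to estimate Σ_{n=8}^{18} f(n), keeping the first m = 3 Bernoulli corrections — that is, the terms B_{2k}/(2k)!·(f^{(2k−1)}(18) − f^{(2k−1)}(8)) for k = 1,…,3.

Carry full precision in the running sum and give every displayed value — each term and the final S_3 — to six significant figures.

S_3 ≈ 27.8703

The integral term ∫_8^18 ln(x) dx = 25.3912.
Boundary: ½(f(8) + f(18)) = ½(2.07944 + 2.89037) = 2.48491.
Running total after boundary: 27.8761.
k=1: B_{2}/(2)! × [f^{(1)}(18) − f^{(1)}(8)] = 1/12 × (0.0555556 − 0.125000) = -0.00578704.
Partial sum through k=1: 27.8703.
k=2: B_{4}/(4)! × [f^{(3)}(18) − f^{(3)}(8)] = −1/720 × (0.000342936 − 0.00390625) = 4.94905e-06.
Partial sum through k=2: 27.8703.
k=3: B_{6}/(6)! × [f^{(5)}(18) − f^{(5)}(8)] = 1/30240 × (1.27013e-05 − 0.000732422) = -2.38003e-08.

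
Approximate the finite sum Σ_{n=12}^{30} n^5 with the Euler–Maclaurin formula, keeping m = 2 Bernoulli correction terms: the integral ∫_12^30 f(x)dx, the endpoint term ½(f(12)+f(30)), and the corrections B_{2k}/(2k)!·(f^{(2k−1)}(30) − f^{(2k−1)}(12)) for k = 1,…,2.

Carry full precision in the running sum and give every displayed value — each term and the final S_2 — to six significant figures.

The integral term ∫_12^30 x^5 dx = 1.21002e+08.
Boundary: ½(f(12) + f(30)) = ½(248832 + 2.43000e+07) = 1.22744e+07.
So far: 1.33277e+08.
Correction k=1: B_{2}/2! · (f^{(1)}(30) − f^{(1)}(12)) = 1/12 · (4.05000e+06 − 103680) = 328860.
Partial sum through k=1: 1.33606e+08.
Correction k=2: B_{4}/4! · (f^{(3)}(30) − f^{(3)}(12)) = −1/720 · (54000.0 − 8640.00) = -63.0000.

S_2 ≈ 1.33606e+08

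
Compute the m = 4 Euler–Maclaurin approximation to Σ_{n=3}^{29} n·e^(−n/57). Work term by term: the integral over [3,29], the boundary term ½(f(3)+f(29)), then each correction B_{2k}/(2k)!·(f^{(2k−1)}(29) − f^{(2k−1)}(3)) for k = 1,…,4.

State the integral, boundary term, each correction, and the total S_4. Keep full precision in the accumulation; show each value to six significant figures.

S_4 ≈ 307.499

The integral term ∫_3^29 x·e^(−x/57) dx = 297.408.
½[f(3) + f(29)] = ½[2.84619 + 17.4358] = 10.1410.
So far: 307.549.
Order-1 term: 1/12 · (0.295343 − 0.898796) = -0.0502878.
After k=1: 307.499.
Order-2 term: −1/720 · (0.000461006 − 0.000860651) = 5.55062e-07.
After k=2: 307.499.
Order-3 term: 1/30240 · (2.55805e-07 − 4.44649e-07) = -6.24484e-12.
After k=3: 307.499.
Order-4 term: −1/1209600 · (1.13794e-10 − 1.92182e-10) = 6.48049e-17.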